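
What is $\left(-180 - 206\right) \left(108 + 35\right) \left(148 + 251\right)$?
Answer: $-22024002$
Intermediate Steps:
$\left(-180 - 206\right) \left(108 + 35\right) \left(148 + 251\right) = \left(-386\right) 143 \cdot 399 = \left(-55198\right) 399 = -22024002$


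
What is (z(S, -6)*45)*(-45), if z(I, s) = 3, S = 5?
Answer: -6075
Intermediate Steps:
(z(S, -6)*45)*(-45) = (3*45)*(-45) = 135*(-45) = -6075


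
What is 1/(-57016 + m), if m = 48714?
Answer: -1/8302 ≈ -0.00012045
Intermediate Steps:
1/(-57016 + m) = 1/(-57016 + 48714) = 1/(-8302) = -1/8302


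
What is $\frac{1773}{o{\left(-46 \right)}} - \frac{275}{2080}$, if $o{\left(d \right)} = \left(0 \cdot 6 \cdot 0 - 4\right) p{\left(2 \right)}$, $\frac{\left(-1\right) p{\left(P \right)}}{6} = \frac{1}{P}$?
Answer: $\frac{61409}{416} \approx 147.62$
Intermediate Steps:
$p{\left(P \right)} = - \frac{6}{P}$
$o{\left(d \right)} = 12$ ($o{\left(d \right)} = \left(0 \cdot 6 \cdot 0 - 4\right) \left(- \frac{6}{2}\right) = \left(0 \cdot 0 - 4\right) \left(\left(-6\right) \frac{1}{2}\right) = \left(0 - 4\right) \left(-3\right) = \left(-4\right) \left(-3\right) = 12$)
$\frac{1773}{o{\left(-46 \right)}} - \frac{275}{2080} = \frac{1773}{12} - \frac{275}{2080} = 1773 \cdot \frac{1}{12} - \frac{55}{416} = \frac{591}{4} - \frac{55}{416} = \frac{61409}{416}$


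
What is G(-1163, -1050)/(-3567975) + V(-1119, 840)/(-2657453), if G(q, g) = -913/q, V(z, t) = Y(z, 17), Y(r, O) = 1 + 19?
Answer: -85417353089/11027247184106025 ≈ -7.7460e-6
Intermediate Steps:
Y(r, O) = 20
V(z, t) = 20
G(-1163, -1050)/(-3567975) + V(-1119, 840)/(-2657453) = -913/(-1163)/(-3567975) + 20/(-2657453) = -913*(-1/1163)*(-1/3567975) + 20*(-1/2657453) = (913/1163)*(-1/3567975) - 20/2657453 = -913/4149554925 - 20/2657453 = -85417353089/11027247184106025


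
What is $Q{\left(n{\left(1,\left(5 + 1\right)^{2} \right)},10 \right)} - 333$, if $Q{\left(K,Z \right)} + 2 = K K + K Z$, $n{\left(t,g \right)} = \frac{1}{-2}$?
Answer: $- \frac{1359}{4} \approx -339.75$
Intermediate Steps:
$n{\left(t,g \right)} = - \frac{1}{2}$
$Q{\left(K,Z \right)} = -2 + K^{2} + K Z$ ($Q{\left(K,Z \right)} = -2 + \left(K K + K Z\right) = -2 + \left(K^{2} + K Z\right) = -2 + K^{2} + K Z$)
$Q{\left(n{\left(1,\left(5 + 1\right)^{2} \right)},10 \right)} - 333 = \left(-2 + \left(- \frac{1}{2}\right)^{2} - 5\right) - 333 = \left(-2 + \frac{1}{4} - 5\right) - 333 = - \frac{27}{4} - 333 = - \frac{1359}{4}$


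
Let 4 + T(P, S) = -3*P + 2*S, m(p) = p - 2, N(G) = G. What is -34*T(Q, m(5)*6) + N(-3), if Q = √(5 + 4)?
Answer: -785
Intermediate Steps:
m(p) = -2 + p
Q = 3 (Q = √9 = 3)
T(P, S) = -4 - 3*P + 2*S (T(P, S) = -4 + (-3*P + 2*S) = -4 - 3*P + 2*S)
-34*T(Q, m(5)*6) + N(-3) = -34*(-4 - 3*3 + 2*((-2 + 5)*6)) - 3 = -34*(-4 - 9 + 2*(3*6)) - 3 = -34*(-4 - 9 + 2*18) - 3 = -34*(-4 - 9 + 36) - 3 = -34*23 - 3 = -782 - 3 = -785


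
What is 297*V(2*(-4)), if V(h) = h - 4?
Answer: -3564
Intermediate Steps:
V(h) = -4 + h
297*V(2*(-4)) = 297*(-4 + 2*(-4)) = 297*(-4 - 8) = 297*(-12) = -3564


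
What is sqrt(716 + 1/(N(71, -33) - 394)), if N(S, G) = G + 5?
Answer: sqrt(127507722)/422 ≈ 26.758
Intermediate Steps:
N(S, G) = 5 + G
sqrt(716 + 1/(N(71, -33) - 394)) = sqrt(716 + 1/((5 - 33) - 394)) = sqrt(716 + 1/(-28 - 394)) = sqrt(716 + 1/(-422)) = sqrt(716 - 1/422) = sqrt(302151/422) = sqrt(127507722)/422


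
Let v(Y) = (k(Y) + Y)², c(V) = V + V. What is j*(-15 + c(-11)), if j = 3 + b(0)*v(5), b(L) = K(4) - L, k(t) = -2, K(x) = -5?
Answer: 1554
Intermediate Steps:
c(V) = 2*V
b(L) = -5 - L
v(Y) = (-2 + Y)²
j = -42 (j = 3 + (-5 - 1*0)*(-2 + 5)² = 3 + (-5 + 0)*3² = 3 - 5*9 = 3 - 45 = -42)
j*(-15 + c(-11)) = -42*(-15 + 2*(-11)) = -42*(-15 - 22) = -42*(-37) = 1554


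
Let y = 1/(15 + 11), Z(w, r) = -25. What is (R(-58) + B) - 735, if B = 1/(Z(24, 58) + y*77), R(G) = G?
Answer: -454415/573 ≈ -793.04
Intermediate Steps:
y = 1/26 ≈ 0.038462
B = -26/573 (B = 1/(-25 + (1/26)*77) = 1/(-25 + 77/26) = 1/(-573/26) = -26/573 ≈ -0.045375)
(R(-58) + B) - 735 = (-58 - 26/573) - 735 = -33260/573 - 735 = -454415/573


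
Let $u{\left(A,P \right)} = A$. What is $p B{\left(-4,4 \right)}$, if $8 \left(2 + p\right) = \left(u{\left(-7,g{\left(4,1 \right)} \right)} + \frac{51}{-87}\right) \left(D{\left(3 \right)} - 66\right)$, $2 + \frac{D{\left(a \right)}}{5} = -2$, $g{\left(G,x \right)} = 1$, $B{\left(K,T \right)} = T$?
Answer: $\frac{9228}{29} \approx 318.21$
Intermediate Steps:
$D{\left(a \right)} = -20$ ($D{\left(a \right)} = -10 + 5 \left(-2\right) = -10 - 10 = -20$)
$p = \frac{2307}{29}$ ($p = -2 + \frac{\left(-7 + \frac{51}{-87}\right) \left(-20 - 66\right)}{8} = -2 + \frac{\left(-7 + 51 \left(- \frac{1}{87}\right)\right) \left(-86\right)}{8} = -2 + \frac{\left(-7 - \frac{17}{29}\right) \left(-86\right)}{8} = -2 + \frac{\left(- \frac{220}{29}\right) \left(-86\right)}{8} = -2 + \frac{1}{8} \cdot \frac{18920}{29} = -2 + \frac{2365}{29} = \frac{2307}{29} \approx 79.552$)
$p B{\left(-4,4 \right)} = \frac{2307}{29} \cdot 4 = \frac{9228}{29}$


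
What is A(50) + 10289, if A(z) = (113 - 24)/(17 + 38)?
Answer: 565984/55 ≈ 10291.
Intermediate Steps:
A(z) = 89/55
A(50) + 10289 = 89/55 + 10289 = 565984/55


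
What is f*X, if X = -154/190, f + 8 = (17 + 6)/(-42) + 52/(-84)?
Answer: 847/114 ≈ 7.4298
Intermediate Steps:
f = -55/6 (f = -8 + ((17 + 6)/(-42) + 52/(-84)) = -8 + (23*(-1/42) + 52*(-1/84)) = -8 + (-23/42 - 13/21) = -8 - 7/6 = -55/6 ≈ -9.1667)
X = -77/95 (X = -154*1/190 = -77/95 ≈ -0.81053)
f*X = -55/6*(-77/95) = 847/114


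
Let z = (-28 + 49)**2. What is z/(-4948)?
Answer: -441/4948 ≈ -0.089127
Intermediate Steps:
z = 441 (z = 21**2 = 441)
z/(-4948) = 441/(-4948) = 441*(-1/4948) = -441/4948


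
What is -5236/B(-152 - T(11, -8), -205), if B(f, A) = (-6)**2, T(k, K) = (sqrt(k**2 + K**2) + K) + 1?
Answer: -1309/9 ≈ -145.44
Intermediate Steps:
T(k, K) = 1 + K + sqrt(K**2 + k**2) (T(k, K) = (sqrt(K**2 + k**2) + K) + 1 = (K + sqrt(K**2 + k**2)) + 1 = 1 + K + sqrt(K**2 + k**2))
B(f, A) = 36
-5236/B(-152 - T(11, -8), -205) = -5236/36 = -5236*1/36 = -1309/9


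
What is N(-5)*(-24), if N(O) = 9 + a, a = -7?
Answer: -48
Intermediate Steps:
N(O) = 2 (N(O) = 9 - 7 = 2)
N(-5)*(-24) = 2*(-24) = -48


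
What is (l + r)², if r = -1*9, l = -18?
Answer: 729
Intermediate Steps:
r = -9
(l + r)² = (-18 - 9)² = (-27)² = 729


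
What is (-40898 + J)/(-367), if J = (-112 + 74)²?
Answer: 39454/367 ≈ 107.50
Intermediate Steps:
J = 1444 (J = (-38)² = 1444)
(-40898 + J)/(-367) = (-40898 + 1444)/(-367) = -39454*(-1/367) = 39454/367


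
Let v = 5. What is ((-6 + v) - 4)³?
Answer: -125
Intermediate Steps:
((-6 + v) - 4)³ = ((-6 + 5) - 4)³ = (-1 - 4)³ = (-5)³ = -125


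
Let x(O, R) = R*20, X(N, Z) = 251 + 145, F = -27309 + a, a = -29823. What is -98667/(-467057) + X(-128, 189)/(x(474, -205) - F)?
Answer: 1354365729/6192241706 ≈ 0.21872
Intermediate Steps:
F = -57132 (F = -27309 - 29823 = -57132)
X(N, Z) = 396
x(O, R) = 20*R
-98667/(-467057) + X(-128, 189)/(x(474, -205) - F) = -98667/(-467057) + 396/(20*(-205) - 1*(-57132)) = -98667*(-1/467057) + 396/(-4100 + 57132) = 98667/467057 + 396/53032 = 98667/467057 + 396*(1/53032) = 98667/467057 + 99/13258 = 1354365729/6192241706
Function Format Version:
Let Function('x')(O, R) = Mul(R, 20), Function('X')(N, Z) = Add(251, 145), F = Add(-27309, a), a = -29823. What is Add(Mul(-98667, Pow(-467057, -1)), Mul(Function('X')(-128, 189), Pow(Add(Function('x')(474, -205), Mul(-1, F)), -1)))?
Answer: Rational(1354365729, 6192241706) ≈ 0.21872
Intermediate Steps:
F = -57132 (F = Add(-27309, -29823) = -57132)
Function('X')(N, Z) = 396
Function('x')(O, R) = Mul(20, R)
Add(Mul(-98667, Pow(-467057, -1)), Mul(Function('X')(-128, 189), Pow(Add(Function('x')(474, -205), Mul(-1, F)), -1))) = Add(Mul(-98667, Pow(-467057, -1)), Mul(396, Pow(Add(Mul(20, -205), Mul(-1, -57132)), -1))) = Add(Mul(-98667, Rational(-1, 467057)), Mul(396, Pow(Add(-4100, 57132), -1))) = Add(Rational(98667, 467057), Mul(396, Pow(53032, -1))) = Add(Rational(98667, 467057), Mul(396, Rational(1, 53032))) = Add(Rational(98667, 467057), Rational(99, 13258)) = Rational(1354365729, 6192241706)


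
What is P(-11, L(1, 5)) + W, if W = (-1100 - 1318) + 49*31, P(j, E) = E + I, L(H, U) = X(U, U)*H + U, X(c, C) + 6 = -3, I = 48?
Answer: -855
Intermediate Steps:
X(c, C) = -9 (X(c, C) = -6 - 3 = -9)
L(H, U) = U - 9*H (L(H, U) = -9*H + U = U - 9*H)
P(j, E) = 48 + E (P(j, E) = E + 48 = 48 + E)
W = -899 (W = -2418 + 1519 = -899)
P(-11, L(1, 5)) + W = (48 + (5 - 9*1)) - 899 = (48 + (5 - 9)) - 899 = (48 - 4) - 899 = 44 - 899 = -855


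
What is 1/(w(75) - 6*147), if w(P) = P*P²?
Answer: 1/420993 ≈ 2.3753e-6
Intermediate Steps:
w(P) = P³
1/(w(75) - 6*147) = 1/(75³ - 6*147) = 1/(421875 - 882) = 1/420993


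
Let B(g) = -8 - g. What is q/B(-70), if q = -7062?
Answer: -3531/31 ≈ -113.90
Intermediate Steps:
q/B(-70) = -7062/(-8 - 1*(-70)) = -7062/(-8 + 70) = -7062/62 = -7062*1/62 = -3531/31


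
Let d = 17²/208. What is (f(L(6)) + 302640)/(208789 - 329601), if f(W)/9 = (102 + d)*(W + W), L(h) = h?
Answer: -16317915/6282224 ≈ -2.5975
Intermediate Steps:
d = 289/208 (d = 289*(1/208) = 289/208 ≈ 1.3894)
f(W) = 193545*W/104 (f(W) = 9*((102 + 289/208)*(W + W)) = 9*(21505*(2*W)/208) = 9*(21505*W/104) = 193545*W/104)
(f(L(6)) + 302640)/(208789 - 329601) = ((193545/104)*6 + 302640)/(208789 - 329601) = (580635/52 + 302640)/(-120812) = (16317915/52)*(-1/120812) = -16317915/6282224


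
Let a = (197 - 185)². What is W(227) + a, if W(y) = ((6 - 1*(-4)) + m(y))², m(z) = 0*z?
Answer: 244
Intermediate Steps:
m(z) = 0
W(y) = 100 (W(y) = ((6 - 1*(-4)) + 0)² = ((6 + 4) + 0)² = (10 + 0)² = 10² = 100)
a = 144 (a = 12² = 144)
W(227) + a = 100 + 144 = 244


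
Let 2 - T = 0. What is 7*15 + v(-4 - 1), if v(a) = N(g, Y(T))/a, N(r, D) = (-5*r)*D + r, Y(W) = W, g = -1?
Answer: 516/5 ≈ 103.20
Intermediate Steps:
T = 2 (T = 2 - 1*0 = 2 + 0 = 2)
N(r, D) = r - 5*D*r (N(r, D) = -5*D*r + r = r - 5*D*r)
v(a) = 9/a (v(a) = (-(1 - 5*2))/a = (-(1 - 10))/a = (-1*(-9))/a = 9/a)
7*15 + v(-4 - 1) = 7*15 + 9/(-4 - 1) = 105 + 9/(-5) = 105 + 9*(-1/5) = 105 - 9/5 = 516/5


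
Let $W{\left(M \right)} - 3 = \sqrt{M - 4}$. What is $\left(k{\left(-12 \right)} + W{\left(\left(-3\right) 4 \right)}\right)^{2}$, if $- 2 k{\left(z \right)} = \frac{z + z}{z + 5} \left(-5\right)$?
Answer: $\frac{5777}{49} + \frac{648 i}{7} \approx 117.9 + 92.571 i$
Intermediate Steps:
$W{\left(M \right)} = 3 + \sqrt{-4 + M}$ ($W{\left(M \right)} = 3 + \sqrt{M - 4} = 3 + \sqrt{-4 + M}$)
$k{\left(z \right)} = \frac{5 z}{5 + z}$ ($k{\left(z \right)} = - \frac{\frac{z + z}{z + 5} \left(-5\right)}{2} = - \frac{\frac{2 z}{5 + z} \left(-5\right)}{2} = - \frac{\left(-10\right) z \frac{1}{5 + z}}{2} = \frac{5 z}{5 + z}$)
$\left(k{\left(-12 \right)} + W{\left(\left(-3\right) 4 \right)}\right)^{2} = \left(5 \left(-12\right) \frac{1}{5 - 12} + \left(3 + \sqrt{-4 - 12}\right)\right)^{2} = \left(5 \left(-12\right) \frac{1}{-7} + \left(3 + \sqrt{-4 - 12}\right)\right)^{2} = \left(5 \left(-12\right) \left(- \frac{1}{7}\right) + \left(3 + \sqrt{-16}\right)\right)^{2} = \left(\frac{60}{7} + \left(3 + 4 i\right)\right)^{2} = \left(\frac{81}{7} + 4 i\right)^{2}$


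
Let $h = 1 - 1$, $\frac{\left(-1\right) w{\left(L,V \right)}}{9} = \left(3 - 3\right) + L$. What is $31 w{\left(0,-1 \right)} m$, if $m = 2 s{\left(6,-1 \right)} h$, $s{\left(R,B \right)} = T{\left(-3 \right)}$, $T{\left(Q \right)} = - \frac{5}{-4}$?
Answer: $0$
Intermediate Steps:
$T{\left(Q \right)} = \frac{5}{4}$ ($T{\left(Q \right)} = \left(-5\right) \left(- \frac{1}{4}\right) = \frac{5}{4}$)
$w{\left(L,V \right)} = - 9 L$ ($w{\left(L,V \right)} = - 9 \left(\left(3 - 3\right) + L\right) = - 9 \left(0 + L\right) = - 9 L$)
$h = 0$
$s{\left(R,B \right)} = \frac{5}{4}$
$m = 0$ ($m = 2 \cdot \frac{5}{4} \cdot 0 = 2 \cdot 0 = 0$)
$31 w{\left(0,-1 \right)} m = 31 \left(\left(-9\right) 0\right) 0 = 31 \cdot 0 \cdot 0 = 0 \cdot 0 = 0$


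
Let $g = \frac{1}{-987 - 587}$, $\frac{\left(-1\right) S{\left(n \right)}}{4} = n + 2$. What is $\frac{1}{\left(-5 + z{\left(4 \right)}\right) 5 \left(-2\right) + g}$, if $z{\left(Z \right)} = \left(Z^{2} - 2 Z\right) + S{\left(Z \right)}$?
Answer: $\frac{1574}{330539} \approx 0.0047619$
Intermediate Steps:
$S{\left(n \right)} = -8 - 4 n$ ($S{\left(n \right)} = - 4 \left(n + 2\right) = - 4 \left(2 + n\right) = -8 - 4 n$)
$z{\left(Z \right)} = -8 + Z^{2} - 6 Z$ ($z{\left(Z \right)} = \left(Z^{2} - 2 Z\right) - \left(8 + 4 Z\right) = -8 + Z^{2} - 6 Z$)
$g = - \frac{1}{1574}$ ($g = \frac{1}{-1574} = - \frac{1}{1574} \approx -0.00063532$)
$\frac{1}{\left(-5 + z{\left(4 \right)}\right) 5 \left(-2\right) + g} = \frac{1}{\left(-5 - \left(32 - 16\right)\right) 5 \left(-2\right) - \frac{1}{1574}} = \frac{1}{\left(-5 - 16\right) 5 \left(-2\right) - \frac{1}{1574}} = \frac{1}{\left(-21\right) 5 \left(-2\right) - \frac{1}{1574}} = \frac{1}{\left(-105\right) \left(-2\right) - \frac{1}{1574}} = \frac{1}{210 - \frac{1}{1574}} = \frac{1}{\frac{330539}{1574}} = \frac{1574}{330539}$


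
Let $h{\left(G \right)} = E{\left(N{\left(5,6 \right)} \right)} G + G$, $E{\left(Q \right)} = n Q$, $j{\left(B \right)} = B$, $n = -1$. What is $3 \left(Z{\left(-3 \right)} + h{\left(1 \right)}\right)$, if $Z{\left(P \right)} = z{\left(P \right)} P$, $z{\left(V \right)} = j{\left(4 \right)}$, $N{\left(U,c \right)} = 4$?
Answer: $-45$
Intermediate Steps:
$z{\left(V \right)} = 4$
$E{\left(Q \right)} = - Q$
$Z{\left(P \right)} = 4 P$
$h{\left(G \right)} = - 3 G$ ($h{\left(G \right)} = \left(-1\right) 4 G + G = - 4 G + G = - 3 G$)
$3 \left(Z{\left(-3 \right)} + h{\left(1 \right)}\right) = 3 \left(4 \left(-3\right) - 3\right) = 3 \left(-12 - 3\right) = 3 \left(-15\right) = -45$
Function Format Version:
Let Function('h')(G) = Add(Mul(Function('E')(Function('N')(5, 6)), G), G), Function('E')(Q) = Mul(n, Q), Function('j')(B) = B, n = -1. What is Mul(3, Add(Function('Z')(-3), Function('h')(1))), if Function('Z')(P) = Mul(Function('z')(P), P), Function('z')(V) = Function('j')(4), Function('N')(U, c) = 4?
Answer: -45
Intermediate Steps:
Function('z')(V) = 4
Function('E')(Q) = Mul(-1, Q)
Function('Z')(P) = Mul(4, P)
Function('h')(G) = Mul(-3, G) (Function('h')(G) = Add(Mul(Mul(-1, 4), G), G) = Add(Mul(-4, G), G) = Mul(-3, G))
Mul(3, Add(Function('Z')(-3), Function('h')(1))) = Mul(3, Add(Mul(4, -3), Mul(-3, 1))) = Mul(3, Add(-12, -3)) = Mul(3, -15) = -45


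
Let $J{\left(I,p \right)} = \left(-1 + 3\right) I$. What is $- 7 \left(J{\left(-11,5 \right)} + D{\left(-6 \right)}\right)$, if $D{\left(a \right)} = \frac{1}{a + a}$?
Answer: $\frac{1855}{12} \approx 154.58$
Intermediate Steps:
$J{\left(I,p \right)} = 2 I$
$D{\left(a \right)} = \frac{1}{2 a}$
$- 7 \left(J{\left(-11,5 \right)} + D{\left(-6 \right)}\right) = - 7 \left(2 \left(-11\right) + \frac{1}{2 \left(-6\right)}\right) = - 7 \left(-22 + \frac{1}{2} \left(- \frac{1}{6}\right)\right) = - 7 \left(-22 - \frac{1}{12}\right) = \left(-7\right) \left(- \frac{265}{12}\right) = \frac{1855}{12}$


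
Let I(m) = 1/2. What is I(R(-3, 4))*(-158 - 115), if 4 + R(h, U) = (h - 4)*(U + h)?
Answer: -273/2 ≈ -136.50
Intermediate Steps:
R(h, U) = -4 + (-4 + h)*(U + h) (R(h, U) = -4 + (h - 4)*(U + h) = -4 + (-4 + h)*(U + h))
I(m) = ½
I(R(-3, 4))*(-158 - 115) = (-158 - 115)/2 = (½)*(-273) = -273/2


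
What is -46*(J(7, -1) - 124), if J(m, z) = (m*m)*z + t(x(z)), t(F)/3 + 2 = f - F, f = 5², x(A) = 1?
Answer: 4922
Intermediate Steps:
f = 25
t(F) = 69 - 3*F (t(F) = -6 + 3*(25 - F) = -6 + (75 - 3*F) = 69 - 3*F)
J(m, z) = 66 + z*m² (J(m, z) = (m*m)*z + (69 - 3*1) = m²*z + (69 - 3) = z*m² + 66 = 66 + z*m²)
-46*(J(7, -1) - 124) = -46*((66 - 1*7²) - 124) = -46*((66 - 1*49) - 124) = -46*((66 - 49) - 124) = -46*(17 - 124) = -46*(-107) = 4922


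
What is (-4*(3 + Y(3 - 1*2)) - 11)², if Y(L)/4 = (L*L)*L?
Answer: 1521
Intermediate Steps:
Y(L) = 4*L³ (Y(L) = 4*((L*L)*L) = 4*(L²*L) = 4*L³)
(-4*(3 + Y(3 - 1*2)) - 11)² = (-4*(3 + 4*(3 - 1*2)³) - 11)² = (-4*(3 + 4*(3 - 2)³) - 11)² = (-4*(3 + 4*1³) - 11)² = (-4*(3 + 4*1) - 11)² = (-4*(3 + 4) - 11)² = (-4*7 - 11)² = (-28 - 11)² = (-39)² = 1521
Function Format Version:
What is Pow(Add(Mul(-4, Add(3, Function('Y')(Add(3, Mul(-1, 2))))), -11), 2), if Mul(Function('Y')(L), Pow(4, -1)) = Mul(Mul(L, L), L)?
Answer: 1521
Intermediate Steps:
Function('Y')(L) = Mul(4, Pow(L, 3)) (Function('Y')(L) = Mul(4, Mul(Mul(L, L), L)) = Mul(4, Mul(Pow(L, 2), L)) = Mul(4, Pow(L, 3)))
Pow(Add(Mul(-4, Add(3, Function('Y')(Add(3, Mul(-1, 2))))), -11), 2) = Pow(Add(Mul(-4, Add(3, Mul(4, Pow(Add(3, Mul(-1, 2)), 3)))), -11), 2) = Pow(Add(Mul(-4, Add(3, Mul(4, Pow(Add(3, -2), 3)))), -11), 2) = Pow(Add(Mul(-4, Add(3, Mul(4, Pow(1, 3)))), -11), 2) = Pow(Add(Mul(-4, Add(3, Mul(4, 1))), -11), 2) = Pow(Add(Mul(-4, Add(3, 4)), -11), 2) = Pow(Add(Mul(-4, 7), -11), 2) = Pow(Add(-28, -11), 2) = Pow(-39, 2) = 1521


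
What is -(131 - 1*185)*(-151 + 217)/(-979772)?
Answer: -891/244943 ≈ -0.0036376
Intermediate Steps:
-(131 - 1*185)*(-151 + 217)/(-979772) = -(131 - 185)*66*(-1)/979772 = -(-54*66)*(-1)/979772 = -(-3564)*(-1)/979772 = -1*891/244943 = -891/244943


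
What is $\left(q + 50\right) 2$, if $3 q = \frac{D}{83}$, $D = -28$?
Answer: $\frac{24844}{249} \approx 99.775$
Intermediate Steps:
$q = - \frac{28}{249}$ ($q = \frac{\left(-28\right) \frac{1}{83}}{3} = \frac{1}{3} \left(- \frac{28}{83}\right) = - \frac{28}{249} \approx -0.11245$)
$\left(q + 50\right) 2 = \left(- \frac{28}{249} + 50\right) 2 = \frac{12422}{249} \cdot 2 = \frac{24844}{249}$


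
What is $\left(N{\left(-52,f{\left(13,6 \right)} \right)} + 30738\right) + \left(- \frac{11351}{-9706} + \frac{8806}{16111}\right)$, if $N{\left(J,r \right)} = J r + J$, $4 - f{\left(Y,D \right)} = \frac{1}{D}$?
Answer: $\frac{14302713095351}{469120098} \approx 30488.0$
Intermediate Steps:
$f{\left(Y,D \right)} = 4 - \frac{1}{D}$
$N{\left(J,r \right)} = J + J r$
$\left(N{\left(-52,f{\left(13,6 \right)} \right)} + 30738\right) + \left(- \frac{11351}{-9706} + \frac{8806}{16111}\right) = \left(- 52 \left(1 + \left(4 - \frac{1}{6}\right)\right) + 30738\right) + \left(- \frac{11351}{-9706} + \frac{8806}{16111}\right) = \left(- 52 \left(1 + \left(4 - \frac{1}{6}\right)\right) + 30738\right) + \left(\left(-11351\right) \left(- \frac{1}{9706}\right) + 8806 \cdot \frac{1}{16111}\right) = \left(- 52 \left(1 + \left(4 - \frac{1}{6}\right)\right) + 30738\right) + \left(\frac{11351}{9706} + \frac{8806}{16111}\right) = \left(- 52 \left(1 + \frac{23}{6}\right) + 30738\right) + \frac{268346997}{156373366} = \left(\left(-52\right) \frac{29}{6} + 30738\right) + \frac{268346997}{156373366} = \left(- \frac{754}{3} + 30738\right) + \frac{268346997}{156373366} = \frac{91460}{3} + \frac{268346997}{156373366} = \frac{14302713095351}{469120098}$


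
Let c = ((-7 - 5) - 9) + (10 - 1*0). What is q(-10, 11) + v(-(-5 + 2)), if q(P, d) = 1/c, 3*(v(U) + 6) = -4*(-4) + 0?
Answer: -25/33 ≈ -0.75758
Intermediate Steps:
v(U) = -⅔ (v(U) = -6 + (-4*(-4) + 0)/3 = -6 + (16 + 0)/3 = -6 + (⅓)*16 = -6 + 16/3 = -⅔)
c = -11 (c = (-12 - 9) + (10 + 0) = -21 + 10 = -11)
q(P, d) = -1/11 (q(P, d) = 1/(-11) = -1/11)
q(-10, 11) + v(-(-5 + 2)) = -1/11 - ⅔ = -25/33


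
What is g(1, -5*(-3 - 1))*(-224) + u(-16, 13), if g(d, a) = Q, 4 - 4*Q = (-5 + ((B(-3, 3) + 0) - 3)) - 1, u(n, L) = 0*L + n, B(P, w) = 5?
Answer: -464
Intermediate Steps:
u(n, L) = n (u(n, L) = 0 + n = n)
Q = 2 (Q = 1 - ((-5 + ((5 + 0) - 3)) - 1)/4 = 1 - ((-5 + (5 - 3)) - 1)/4 = 1 - ((-5 + 2) - 1)/4 = 1 - (-3 - 1)/4 = 1 - 1/4*(-4) = 1 + 1 = 2)
g(d, a) = 2
g(1, -5*(-3 - 1))*(-224) + u(-16, 13) = 2*(-224) - 16 = -448 - 16 = -464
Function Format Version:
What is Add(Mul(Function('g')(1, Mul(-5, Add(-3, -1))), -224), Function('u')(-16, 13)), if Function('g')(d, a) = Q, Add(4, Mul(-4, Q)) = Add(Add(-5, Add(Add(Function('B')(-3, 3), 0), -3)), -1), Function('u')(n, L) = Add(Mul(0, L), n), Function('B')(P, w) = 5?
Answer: -464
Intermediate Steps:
Function('u')(n, L) = n (Function('u')(n, L) = Add(0, n) = n)
Q = 2 (Q = Add(1, Mul(Rational(-1, 4), Add(Add(-5, Add(Add(5, 0), -3)), -1))) = Add(1, Mul(Rational(-1, 4), Add(Add(-5, Add(5, -3)), -1))) = Add(1, Mul(Rational(-1, 4), Add(Add(-5, 2), -1))) = Add(1, Mul(Rational(-1, 4), Add(-3, -1))) = Add(1, Mul(Rational(-1, 4), -4)) = Add(1, 1) = 2)
Function('g')(d, a) = 2
Add(Mul(Function('g')(1, Mul(-5, Add(-3, -1))), -224), Function('u')(-16, 13)) = Add(Mul(2, -224), -16) = Add(-448, -16) = -464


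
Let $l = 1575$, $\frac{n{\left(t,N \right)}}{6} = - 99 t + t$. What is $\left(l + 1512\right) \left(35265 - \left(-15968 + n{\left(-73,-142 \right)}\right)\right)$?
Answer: $25649883$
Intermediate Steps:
$n{\left(t,N \right)} = - 588 t$ ($n{\left(t,N \right)} = 6 \left(- 99 t + t\right) = 6 \left(- 98 t\right) = - 588 t$)
$\left(l + 1512\right) \left(35265 - \left(-15968 + n{\left(-73,-142 \right)}\right)\right) = \left(1575 + 1512\right) \left(35265 + \left(15968 - \left(-588\right) \left(-73\right)\right)\right) = 3087 \left(35265 + \left(15968 - 42924\right)\right) = 3087 \left(35265 - 26956\right) = 3087 \cdot 8309 = 25649883$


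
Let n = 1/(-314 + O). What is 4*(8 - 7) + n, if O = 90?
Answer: 895/224 ≈ 3.9955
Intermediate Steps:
n = -1/224 (n = 1/(-314 + 90) = 1/(-224) = -1/224 ≈ -0.0044643)
4*(8 - 7) + n = 4*(8 - 7) - 1/224 = 4*1 - 1/224 = 4 - 1/224 = 895/224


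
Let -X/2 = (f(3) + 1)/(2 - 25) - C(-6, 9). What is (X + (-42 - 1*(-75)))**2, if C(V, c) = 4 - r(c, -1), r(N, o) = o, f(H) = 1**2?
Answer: 986049/529 ≈ 1864.0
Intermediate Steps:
f(H) = 1
C(V, c) = 5 (C(V, c) = 4 - 1*(-1) = 4 + 1 = 5)
X = 234/23 (X = -2*((1 + 1)/(2 - 25) - 1*5) = -2*(2/(-23) - 5) = -2*(2*(-1/23) - 5) = -2*(-2/23 - 5) = -2*(-117/23) = 234/23 ≈ 10.174)
(X + (-42 - 1*(-75)))**2 = (234/23 + (-42 - 1*(-75)))**2 = (234/23 + (-42 + 75))**2 = (234/23 + 33)**2 = (993/23)**2 = 986049/529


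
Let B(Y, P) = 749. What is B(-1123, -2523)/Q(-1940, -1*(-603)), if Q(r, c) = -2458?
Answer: -749/2458 ≈ -0.30472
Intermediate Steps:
B(-1123, -2523)/Q(-1940, -1*(-603)) = 749/(-2458) = 749*(-1/2458) = -749/2458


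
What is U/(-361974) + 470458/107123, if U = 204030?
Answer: 24739543067/6462623467 ≈ 3.8281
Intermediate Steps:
U/(-361974) + 470458/107123 = 204030/(-361974) + 470458/107123 = 204030*(-1/361974) + 470458*(1/107123) = -34005/60329 + 470458/107123 = 24739543067/6462623467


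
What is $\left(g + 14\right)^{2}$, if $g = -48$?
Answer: $1156$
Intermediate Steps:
$\left(g + 14\right)^{2} = \left(-48 + 14\right)^{2} = \left(-34\right)^{2} = 1156$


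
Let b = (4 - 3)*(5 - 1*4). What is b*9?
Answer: 9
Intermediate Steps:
b = 1 (b = 1*(5 - 4) = 1*1 = 1)
b*9 = 1*9 = 9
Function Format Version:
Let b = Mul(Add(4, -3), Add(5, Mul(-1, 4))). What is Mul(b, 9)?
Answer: 9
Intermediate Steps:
b = 1 (b = Mul(1, Add(5, -4)) = Mul(1, 1) = 1)
Mul(b, 9) = Mul(1, 9) = 9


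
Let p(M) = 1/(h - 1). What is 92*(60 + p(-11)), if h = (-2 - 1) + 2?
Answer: 5474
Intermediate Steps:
h = -1 (h = -3 + 2 = -1)
p(M) = -½ (p(M) = 1/(-1 - 1) = 1/(-2) = -½)
92*(60 + p(-11)) = 92*(60 - ½) = 92*(119/2) = 5474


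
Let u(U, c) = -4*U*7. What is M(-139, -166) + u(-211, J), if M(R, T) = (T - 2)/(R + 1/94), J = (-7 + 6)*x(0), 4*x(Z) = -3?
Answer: 25734604/4355 ≈ 5909.2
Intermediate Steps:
x(Z) = -¾ (x(Z) = (¼)*(-3) = -¾)
J = ¾ (J = (-7 + 6)*(-¾) = -1*(-¾) = ¾ ≈ 0.75000)
u(U, c) = -28*U
M(R, T) = (-2 + T)/(1/94 + R) (M(R, T) = (-2 + T)/(R + 1/94) = (-2 + T)/(1/94 + R))
M(-139, -166) + u(-211, J) = 94*(-2 - 166)/(1 + 94*(-139)) - 28*(-211) = 94*(-168)/(1 - 13066) + 5908 = 94*(-168)/(-13065) + 5908 = 94*(-1/13065)*(-168) + 5908 = 5264/4355 + 5908 = 25734604/4355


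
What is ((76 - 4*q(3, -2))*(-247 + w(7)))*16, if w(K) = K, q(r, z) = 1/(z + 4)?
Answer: -284160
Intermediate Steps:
q(r, z) = 1/(4 + z)
((76 - 4*q(3, -2))*(-247 + w(7)))*16 = ((76 - 4/(4 - 2))*(-247 + 7))*16 = ((76 - 4/2)*(-240))*16 = ((76 - 4*½)*(-240))*16 = ((76 - 2)*(-240))*16 = (74*(-240))*16 = -17760*16 = -284160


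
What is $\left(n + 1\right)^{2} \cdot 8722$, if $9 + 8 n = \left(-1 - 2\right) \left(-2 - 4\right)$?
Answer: $\frac{1260329}{32} \approx 39385.0$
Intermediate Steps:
$n = \frac{9}{8}$ ($n = - \frac{9}{8} + \frac{\left(-1 - 2\right) \left(-2 - 4\right)}{8} = - \frac{9}{8} + \frac{\left(-3\right) \left(-6\right)}{8} = - \frac{9}{8} + \frac{1}{8} \cdot 18 = - \frac{9}{8} + \frac{9}{4} = \frac{9}{8} \approx 1.125$)
$\left(n + 1\right)^{2} \cdot 8722 = \left(\frac{9}{8} + 1\right)^{2} \cdot 8722 = \left(\frac{17}{8}\right)^{2} \cdot 8722 = \frac{289}{64} \cdot 8722 = \frac{1260329}{32}$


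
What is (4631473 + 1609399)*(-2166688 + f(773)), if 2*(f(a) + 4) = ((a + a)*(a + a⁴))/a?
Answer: 2228233074894491984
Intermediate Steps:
f(a) = -4 + a + a⁴ (f(a) = -4 + (((a + a)*(a + a⁴))/a)/2 = -4 + (((2*a)*(a + a⁴))/a)/2 = -4 + ((2*a*(a + a⁴))/a)/2 = -4 + (2*a + 2*a⁴)/2 = -4 + (a + a⁴) = -4 + a + a⁴)
(4631473 + 1609399)*(-2166688 + f(773)) = (4631473 + 1609399)*(-2166688 + (-4 + 773 + 773⁴)) = 6240872*(-2166688 + (-4 + 773 + 357040905841)) = 6240872*(-2166688 + 357040906610) = 6240872*357038739922 = 2228233074894491984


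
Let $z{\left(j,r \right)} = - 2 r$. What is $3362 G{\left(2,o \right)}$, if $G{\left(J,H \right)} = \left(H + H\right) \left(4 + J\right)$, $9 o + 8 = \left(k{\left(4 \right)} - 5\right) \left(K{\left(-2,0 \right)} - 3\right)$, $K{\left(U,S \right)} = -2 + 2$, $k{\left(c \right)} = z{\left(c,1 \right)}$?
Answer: $\frac{174824}{3} \approx 58275.0$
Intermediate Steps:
$k{\left(c \right)} = -2$ ($k{\left(c \right)} = \left(-2\right) 1 = -2$)
$K{\left(U,S \right)} = 0$
$o = \frac{13}{9}$ ($o = - \frac{8}{9} + \frac{\left(-2 - 5\right) \left(0 - 3\right)}{9} = - \frac{8}{9} + \frac{\left(-7\right) \left(-3\right)}{9} = - \frac{8}{9} + \frac{1}{9} \cdot 21 = - \frac{8}{9} + \frac{7}{3} = \frac{13}{9} \approx 1.4444$)
$G{\left(J,H \right)} = 2 H \left(4 + J\right)$
$3362 G{\left(2,o \right)} = 3362 \cdot 2 \cdot \frac{13}{9} \left(4 + 2\right) = 3362 \cdot 2 \cdot \frac{13}{9} \cdot 6 = 3362 \cdot \frac{52}{3} = \frac{174824}{3}$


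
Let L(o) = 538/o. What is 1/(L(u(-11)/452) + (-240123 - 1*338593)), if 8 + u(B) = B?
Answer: -19/11238780 ≈ -1.6906e-6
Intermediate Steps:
u(B) = -8 + B
1/(L(u(-11)/452) + (-240123 - 1*338593)) = 1/(538/(((-8 - 11)/452)) + (-240123 - 1*338593)) = 1/(538/((-19*1/452)) + (-240123 - 338593)) = 1/(538/(-19/452) - 578716) = 1/(538*(-452/19) - 578716) = 1/(-243176/19 - 578716) = 1/(-11238780/19) = -19/11238780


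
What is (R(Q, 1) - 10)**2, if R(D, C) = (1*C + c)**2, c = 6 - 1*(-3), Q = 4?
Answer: 8100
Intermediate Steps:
c = 9 (c = 6 + 3 = 9)
R(D, C) = (9 + C)**2 (R(D, C) = (1*C + 9)**2 = (C + 9)**2 = (9 + C)**2)
(R(Q, 1) - 10)**2 = ((9 + 1)**2 - 10)**2 = (10**2 - 10)**2 = (100 - 10)**2 = 90**2 = 8100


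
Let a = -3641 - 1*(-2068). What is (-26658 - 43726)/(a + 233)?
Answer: 17596/335 ≈ 52.525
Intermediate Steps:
a = -1573 (a = -3641 + 2068 = -1573)
(-26658 - 43726)/(a + 233) = (-26658 - 43726)/(-1573 + 233) = -70384/(-1340) = -70384*(-1/1340) = 17596/335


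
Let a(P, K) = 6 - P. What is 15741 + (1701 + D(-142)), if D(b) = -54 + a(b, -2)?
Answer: 17536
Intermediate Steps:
D(b) = -48 - b (D(b) = -54 + (6 - b) = -48 - b)
15741 + (1701 + D(-142)) = 15741 + (1701 + (-48 - 1*(-142))) = 15741 + (1701 + (-48 + 142)) = 15741 + (1701 + 94) = 15741 + 1795 = 17536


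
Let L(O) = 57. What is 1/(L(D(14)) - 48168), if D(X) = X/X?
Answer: -1/48111 ≈ -2.0785e-5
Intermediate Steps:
D(X) = 1
1/(L(D(14)) - 48168) = 1/(57 - 48168) = 1/(-48111) = -1/48111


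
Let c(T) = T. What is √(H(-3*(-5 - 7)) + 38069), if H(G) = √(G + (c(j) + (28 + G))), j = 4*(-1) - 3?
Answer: √(38069 + √93) ≈ 195.14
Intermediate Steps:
j = -7 (j = -4 - 3 = -7)
H(G) = √(21 + 2*G) (H(G) = √(G + (-7 + (28 + G))) = √(G + (21 + G)) = √(21 + 2*G))
√(H(-3*(-5 - 7)) + 38069) = √(√(21 + 2*(-3*(-5 - 7))) + 38069) = √(√(21 + 2*(-3*(-12))) + 38069) = √(√(21 + 2*36) + 38069) = √(√(21 + 72) + 38069) = √(√93 + 38069) = √(38069 + √93)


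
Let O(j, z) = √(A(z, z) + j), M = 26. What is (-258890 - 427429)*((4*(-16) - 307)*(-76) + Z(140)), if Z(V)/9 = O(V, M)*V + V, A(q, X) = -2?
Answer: -20216212464 - 864761940*√138 ≈ -3.0375e+10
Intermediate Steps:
O(j, z) = √(-2 + j)
Z(V) = 9*V + 9*V*√(-2 + V) (Z(V) = 9*(√(-2 + V)*V + V) = 9*(V*√(-2 + V) + V) = 9*(V + V*√(-2 + V)) = 9*V + 9*V*√(-2 + V))
(-258890 - 427429)*((4*(-16) - 307)*(-76) + Z(140)) = (-258890 - 427429)*((4*(-16) - 307)*(-76) + 9*140*(1 + √(-2 + 140))) = -686319*((-64 - 307)*(-76) + 9*140*(1 + √138)) = -686319*(-371*(-76) + (1260 + 1260*√138)) = -686319*(28196 + (1260 + 1260*√138)) = -686319*(29456 + 1260*√138) = -20216212464 - 864761940*√138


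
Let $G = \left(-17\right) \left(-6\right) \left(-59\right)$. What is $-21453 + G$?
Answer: $-27471$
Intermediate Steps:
$G = -6018$ ($G = 102 \left(-59\right) = -6018$)
$-21453 + G = -21453 - 6018 = -27471$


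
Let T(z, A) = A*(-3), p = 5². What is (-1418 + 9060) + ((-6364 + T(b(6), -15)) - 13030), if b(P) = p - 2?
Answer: -11707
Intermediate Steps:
p = 25
b(P) = 23 (b(P) = 25 - 2 = 23)
T(z, A) = -3*A
(-1418 + 9060) + ((-6364 + T(b(6), -15)) - 13030) = (-1418 + 9060) + ((-6364 - 3*(-15)) - 13030) = 7642 + ((-6364 + 45) - 13030) = 7642 + (-6319 - 13030) = 7642 - 19349 = -11707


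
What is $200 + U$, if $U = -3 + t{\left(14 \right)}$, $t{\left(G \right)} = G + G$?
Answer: $225$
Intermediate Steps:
$t{\left(G \right)} = 2 G$
$U = 25$ ($U = -3 + 2 \cdot 14 = -3 + 28 = 25$)
$200 + U = 200 + 25 = 225$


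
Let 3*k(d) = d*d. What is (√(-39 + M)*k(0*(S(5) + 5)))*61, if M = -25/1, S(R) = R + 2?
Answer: 0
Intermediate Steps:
S(R) = 2 + R
M = -25 (M = -25*1 = -25)
k(d) = d²/3 (k(d) = (d*d)/3 = d²/3)
(√(-39 + M)*k(0*(S(5) + 5)))*61 = (√(-39 - 25)*((0*((2 + 5) + 5))²/3))*61 = (√(-64)*((0*(7 + 5))²/3))*61 = ((8*I)*((0*12)²/3))*61 = ((8*I)*((⅓)*0²))*61 = ((8*I)*((⅓)*0))*61 = ((8*I)*0)*61 = 0*61 = 0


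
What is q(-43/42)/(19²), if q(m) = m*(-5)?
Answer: 215/15162 ≈ 0.014180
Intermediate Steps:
q(m) = -5*m
q(-43/42)/(19²) = (-(-215)/42)/(19²) = -(-215)/42/361 = -5*(-43/42)*(1/361) = (215/42)*(1/361) = 215/15162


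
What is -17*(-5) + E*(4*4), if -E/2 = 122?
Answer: -3819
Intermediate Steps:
E = -244 (E = -2*122 = -244)
-17*(-5) + E*(4*4) = -17*(-5) - 976*4 = 85 - 244*16 = 85 - 3904 = -3819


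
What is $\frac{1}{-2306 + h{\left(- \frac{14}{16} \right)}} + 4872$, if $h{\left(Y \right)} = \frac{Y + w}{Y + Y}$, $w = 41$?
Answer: $\frac{158851546}{32605} \approx 4872.0$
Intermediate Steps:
$h{\left(Y \right)} = \frac{41 + Y}{2 Y}$ ($h{\left(Y \right)} = \frac{Y + 41}{Y + Y} = \frac{41 + Y}{2 Y}$)
$\frac{1}{-2306 + h{\left(- \frac{14}{16} \right)}} + 4872 = \frac{1}{-2306 + \frac{41 - \frac{14}{16}}{2 \left(- \frac{14}{16}\right)}} + 4872 = \frac{1}{-2306 + \frac{41 - \frac{7}{8}}{2 \left(\left(-14\right) \frac{1}{16}\right)}} + 4872 = \frac{1}{-2306 + \frac{41 - \frac{7}{8}}{2 \left(- \frac{7}{8}\right)}} + 4872 = \frac{1}{-2306 + \frac{1}{2} \left(- \frac{8}{7}\right) \frac{321}{8}} + 4872 = \frac{1}{-2306 - \frac{321}{14}} + 4872 = \frac{1}{- \frac{32605}{14}} + 4872 = - \frac{14}{32605} + 4872 = \frac{158851546}{32605}$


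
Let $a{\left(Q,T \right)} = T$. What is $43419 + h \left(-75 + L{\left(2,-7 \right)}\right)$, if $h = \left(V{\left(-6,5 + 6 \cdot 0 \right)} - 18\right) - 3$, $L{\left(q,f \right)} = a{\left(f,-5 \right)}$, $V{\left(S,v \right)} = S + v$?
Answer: $45179$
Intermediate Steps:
$L{\left(q,f \right)} = -5$
$h = -22$ ($h = \left(\left(-6 + \left(5 + 6 \cdot 0\right)\right) - 18\right) - 3 = \left(\left(-6 + \left(5 + 0\right)\right) - 18\right) - 3 = \left(\left(-6 + 5\right) - 18\right) - 3 = \left(-1 - 18\right) - 3 = -19 - 3 = -22$)
$43419 + h \left(-75 + L{\left(2,-7 \right)}\right) = 43419 - 22 \left(-75 - 5\right) = 43419 - -1760 = 43419 + 1760 = 45179$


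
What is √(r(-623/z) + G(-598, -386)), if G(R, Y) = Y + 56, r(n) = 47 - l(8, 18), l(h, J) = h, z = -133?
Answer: I*√291 ≈ 17.059*I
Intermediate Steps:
r(n) = 39 (r(n) = 47 - 1*8 = 47 - 8 = 39)
G(R, Y) = 56 + Y
√(r(-623/z) + G(-598, -386)) = √(39 + (56 - 386)) = √(39 - 330) = √(-291) = I*√291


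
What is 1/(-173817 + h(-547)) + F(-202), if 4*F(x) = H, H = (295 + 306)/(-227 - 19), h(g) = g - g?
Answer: -34821667/57011976 ≈ -0.61078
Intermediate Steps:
h(g) = 0
H = -601/246 (H = 601/(-246) = 601*(-1/246) = -601/246 ≈ -2.4431)
F(x) = -601/984 (F(x) = (¼)*(-601/246) = -601/984)
1/(-173817 + h(-547)) + F(-202) = 1/(-173817 + 0) - 601/984 = 1/(-173817) - 601/984 = -1/173817 - 601/984 = -34821667/57011976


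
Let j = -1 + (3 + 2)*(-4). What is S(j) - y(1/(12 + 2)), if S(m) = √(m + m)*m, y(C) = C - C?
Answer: -21*I*√42 ≈ -136.1*I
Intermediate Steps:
y(C) = 0
j = -21 (j = -1 + 5*(-4) = -1 - 20 = -21)
S(m) = √2*m^(3/2) (S(m) = √(2*m)*m = (√2*√m)*m = √2*m^(3/2))
S(j) - y(1/(12 + 2)) = √2*(-21)^(3/2) - 1*0 = √2*(-21*I*√21) + 0 = -21*I*√42 + 0 = -21*I*√42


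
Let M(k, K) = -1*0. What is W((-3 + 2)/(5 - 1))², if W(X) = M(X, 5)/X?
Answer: 0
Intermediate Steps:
M(k, K) = 0
W(X) = 0 (W(X) = 0/X = 0)
W((-3 + 2)/(5 - 1))² = 0² = 0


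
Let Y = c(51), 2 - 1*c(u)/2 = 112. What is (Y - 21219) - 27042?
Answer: -48481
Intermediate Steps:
c(u) = -220 (c(u) = 4 - 2*112 = 4 - 224 = -220)
Y = -220
(Y - 21219) - 27042 = (-220 - 21219) - 27042 = -21439 - 27042 = -48481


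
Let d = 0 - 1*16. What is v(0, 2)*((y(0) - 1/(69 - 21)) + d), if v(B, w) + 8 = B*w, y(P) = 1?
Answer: 721/6 ≈ 120.17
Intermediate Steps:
d = -16 (d = 0 - 16 = -16)
v(B, w) = -8 + B*w
v(0, 2)*((y(0) - 1/(69 - 21)) + d) = (-8 + 0*2)*((1 - 1/(69 - 21)) - 16) = (-8 + 0)*((1 - 1/48) - 16) = -8*((1 - 1*1/48) - 16) = -8*((1 - 1/48) - 16) = -8*(47/48 - 16) = -8*(-721/48) = 721/6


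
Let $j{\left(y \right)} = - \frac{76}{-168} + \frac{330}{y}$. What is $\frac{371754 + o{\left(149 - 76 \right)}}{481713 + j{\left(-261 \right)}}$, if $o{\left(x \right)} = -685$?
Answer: $\frac{451962042}{586725445} \approx 0.77031$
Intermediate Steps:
$j{\left(y \right)} = \frac{19}{42} + \frac{330}{y}$ ($j{\left(y \right)} = \left(-76\right) \left(- \frac{1}{168}\right) + \frac{330}{y} = \frac{19}{42} + \frac{330}{y}$)
$\frac{371754 + o{\left(149 - 76 \right)}}{481713 + j{\left(-261 \right)}} = \frac{371754 - 685}{481713 + \left(\frac{19}{42} + \frac{330}{-261}\right)} = \frac{371069}{481713 + \left(\frac{19}{42} + 330 \left(- \frac{1}{261}\right)\right)} = \frac{371069}{481713 + \left(\frac{19}{42} - \frac{110}{87}\right)} = \frac{371069}{481713 - \frac{989}{1218}} = \frac{371069}{\frac{586725445}{1218}} = 371069 \cdot \frac{1218}{586725445} = \frac{451962042}{586725445}$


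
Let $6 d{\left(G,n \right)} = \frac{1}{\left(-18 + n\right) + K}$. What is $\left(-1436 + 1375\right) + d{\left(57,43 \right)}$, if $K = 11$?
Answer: $- \frac{13175}{216} \approx -60.995$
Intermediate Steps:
$d{\left(G,n \right)} = \frac{1}{6 \left(-7 + n\right)}$ ($d{\left(G,n \right)} = \frac{1}{6 \left(\left(-18 + n\right) + 11\right)} = \frac{1}{6 \left(-7 + n\right)}$)
$\left(-1436 + 1375\right) + d{\left(57,43 \right)} = \left(-1436 + 1375\right) + \frac{1}{6 \left(-7 + 43\right)} = -61 + \frac{1}{6 \cdot 36} = -61 + \frac{1}{6} \cdot \frac{1}{36} = -61 + \frac{1}{216} = - \frac{13175}{216}$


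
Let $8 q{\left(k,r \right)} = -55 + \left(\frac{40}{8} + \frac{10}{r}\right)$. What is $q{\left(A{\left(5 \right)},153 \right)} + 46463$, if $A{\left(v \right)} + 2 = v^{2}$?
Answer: $\frac{7107884}{153} \approx 46457.0$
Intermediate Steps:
$A{\left(v \right)} = -2 + v^{2}$
$q{\left(k,r \right)} = - \frac{25}{4} + \frac{5}{4 r}$ ($q{\left(k,r \right)} = \frac{-55 + \left(\frac{40}{8} + \frac{10}{r}\right)}{8} = \frac{-55 + \left(40 \cdot \frac{1}{8} + \frac{10}{r}\right)}{8} = \frac{-55 + \left(5 + \frac{10}{r}\right)}{8} = \frac{-50 + \frac{10}{r}}{8} = - \frac{25}{4} + \frac{5}{4 r}$)
$q{\left(A{\left(5 \right)},153 \right)} + 46463 = \frac{5 \left(1 - 765\right)}{4 \cdot 153} + 46463 = \frac{5}{4} \cdot \frac{1}{153} \left(1 - 765\right) + 46463 = \frac{5}{4} \cdot \frac{1}{153} \left(-764\right) + 46463 = - \frac{955}{153} + 46463 = \frac{7107884}{153}$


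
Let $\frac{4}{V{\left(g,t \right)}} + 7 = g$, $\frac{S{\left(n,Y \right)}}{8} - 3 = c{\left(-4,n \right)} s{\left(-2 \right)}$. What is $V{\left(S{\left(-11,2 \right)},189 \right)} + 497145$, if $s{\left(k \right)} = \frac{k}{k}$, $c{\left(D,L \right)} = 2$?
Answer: $\frac{16405789}{33} \approx 4.9715 \cdot 10^{5}$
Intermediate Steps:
$s{\left(k \right)} = 1$
$S{\left(n,Y \right)} = 40$ ($S{\left(n,Y \right)} = 24 + 8 \cdot 2 \cdot 1 = 24 + 8 \cdot 2 = 24 + 16 = 40$)
$V{\left(g,t \right)} = \frac{4}{-7 + g}$
$V{\left(S{\left(-11,2 \right)},189 \right)} + 497145 = \frac{4}{-7 + 40} + 497145 = \frac{4}{33} + 497145 = \frac{16405789}{33}$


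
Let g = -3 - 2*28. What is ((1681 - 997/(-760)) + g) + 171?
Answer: 1363677/760 ≈ 1794.3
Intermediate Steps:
g = -59 (g = -3 - 56 = -59)
((1681 - 997/(-760)) + g) + 171 = ((1681 - 997/(-760)) - 59) + 171 = ((1681 - 997*(-1)/760) - 59) + 171 = ((1681 - 1*(-997/760)) - 59) + 171 = ((1681 + 997/760) - 59) + 171 = (1278557/760 - 59) + 171 = 1233717/760 + 171 = 1363677/760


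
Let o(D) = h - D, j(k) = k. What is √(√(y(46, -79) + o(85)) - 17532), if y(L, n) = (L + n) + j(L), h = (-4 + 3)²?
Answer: √(-17532 + I*√71) ≈ 0.0318 + 132.41*I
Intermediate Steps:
h = 1 (h = (-1)² = 1)
y(L, n) = n + 2*L (y(L, n) = (L + n) + L = n + 2*L)
o(D) = 1 - D
√(√(y(46, -79) + o(85)) - 17532) = √(√((-79 + 2*46) + (1 - 1*85)) - 17532) = √(√((-79 + 92) + (1 - 85)) - 17532) = √(√(13 - 84) - 17532) = √(√(-71) - 17532) = √(I*√71 - 17532) = √(-17532 + I*√71)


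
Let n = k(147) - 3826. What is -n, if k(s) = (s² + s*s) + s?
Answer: -39539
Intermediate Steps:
k(s) = s + 2*s² (k(s) = (s² + s²) + s = 2*s² + s = s + 2*s²)
n = 39539 (n = 147*(1 + 2*147) - 3826 = 147*(1 + 294) - 3826 = 147*295 - 3826 = 43365 - 3826 = 39539)
-n = -1*39539 = -39539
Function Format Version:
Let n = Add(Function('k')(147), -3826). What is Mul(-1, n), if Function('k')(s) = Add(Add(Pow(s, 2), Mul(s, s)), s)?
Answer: -39539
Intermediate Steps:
Function('k')(s) = Add(s, Mul(2, Pow(s, 2))) (Function('k')(s) = Add(Add(Pow(s, 2), Pow(s, 2)), s) = Add(Mul(2, Pow(s, 2)), s) = Add(s, Mul(2, Pow(s, 2))))
n = 39539 (n = Add(Mul(147, Add(1, Mul(2, 147))), -3826) = Add(Mul(147, Add(1, 294)), -3826) = Add(Mul(147, 295), -3826) = Add(43365, -3826) = 39539)
Mul(-1, n) = Mul(-1, 39539) = -39539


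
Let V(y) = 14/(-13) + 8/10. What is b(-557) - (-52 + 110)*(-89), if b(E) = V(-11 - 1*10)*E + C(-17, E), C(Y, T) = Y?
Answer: 344451/65 ≈ 5299.3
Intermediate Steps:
V(y) = -18/65 (V(y) = 14*(-1/13) + 8*(1/10) = -14/13 + 4/5 = -18/65)
b(E) = -17 - 18*E/65 (b(E) = -18*E/65 - 17 = -17 - 18*E/65)
b(-557) - (-52 + 110)*(-89) = (-17 - 18/65*(-557)) - (-52 + 110)*(-89) = (-17 + 10026/65) - 58*(-89) = 8921/65 - 1*(-5162) = 8921/65 + 5162 = 344451/65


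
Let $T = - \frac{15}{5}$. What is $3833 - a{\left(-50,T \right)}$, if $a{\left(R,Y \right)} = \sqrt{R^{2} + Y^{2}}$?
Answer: $3833 - \sqrt{2509} \approx 3782.9$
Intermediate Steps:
$T = -3$ ($T = \left(-15\right) \frac{1}{5} = -3$)
$3833 - a{\left(-50,T \right)} = 3833 - \sqrt{\left(-50\right)^{2} + \left(-3\right)^{2}} = 3833 - \sqrt{2500 + 9} = 3833 - \sqrt{2509}$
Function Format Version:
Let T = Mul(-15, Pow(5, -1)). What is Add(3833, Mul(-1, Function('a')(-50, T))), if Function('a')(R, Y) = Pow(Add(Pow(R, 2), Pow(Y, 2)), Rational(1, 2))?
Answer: Add(3833, Mul(-1, Pow(2509, Rational(1, 2)))) ≈ 3782.9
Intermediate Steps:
T = -3 (T = Mul(-15, Rational(1, 5)) = -3)
Add(3833, Mul(-1, Function('a')(-50, T))) = Add(3833, Mul(-1, Pow(Add(Pow(-50, 2), Pow(-3, 2)), Rational(1, 2)))) = Add(3833, Mul(-1, Pow(Add(2500, 9), Rational(1, 2)))) = Add(3833, Mul(-1, Pow(2509, Rational(1, 2))))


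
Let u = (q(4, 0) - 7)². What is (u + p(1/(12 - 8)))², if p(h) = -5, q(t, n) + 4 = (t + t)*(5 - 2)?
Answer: 26896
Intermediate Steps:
q(t, n) = -4 + 6*t (q(t, n) = -4 + (t + t)*(5 - 2) = -4 + (2*t)*3 = -4 + 6*t)
u = 169 (u = ((-4 + 6*4) - 7)² = ((-4 + 24) - 7)² = (20 - 7)² = 13² = 169)
(u + p(1/(12 - 8)))² = (169 - 5)² = 164² = 26896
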